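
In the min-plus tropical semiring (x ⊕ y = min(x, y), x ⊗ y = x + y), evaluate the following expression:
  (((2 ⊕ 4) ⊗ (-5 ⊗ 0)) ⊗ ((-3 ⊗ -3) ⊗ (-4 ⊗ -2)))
(((2 ⊕ 4) ⊗ (-5 ⊗ 0)) ⊗ ((-3 ⊗ -3) ⊗ (-4 ⊗ -2))) = -15

Expand innermost to outermost. Recall ⊕ takes the minimum of its arguments and ⊗ takes their sum. Working out the expression (((2 ⊕ 4) ⊗ (-5 ⊗ 0)) ⊗ ((-3 ⊗ -3) ⊗ (-4 ⊗ -2))) gives -15.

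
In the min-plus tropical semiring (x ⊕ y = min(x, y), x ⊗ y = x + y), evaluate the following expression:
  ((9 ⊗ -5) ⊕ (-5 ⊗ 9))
((9 ⊗ -5) ⊕ (-5 ⊗ 9)) = 4

Expand innermost to outermost. Recall ⊕ takes the minimum of its arguments and ⊗ takes their sum. Working out the expression ((9 ⊗ -5) ⊕ (-5 ⊗ 9)) gives 4.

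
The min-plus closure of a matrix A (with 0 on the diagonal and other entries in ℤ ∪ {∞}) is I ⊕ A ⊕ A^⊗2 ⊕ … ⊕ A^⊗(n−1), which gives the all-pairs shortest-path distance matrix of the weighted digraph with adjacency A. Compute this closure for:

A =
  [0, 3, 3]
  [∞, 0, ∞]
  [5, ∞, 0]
Closure =
  [0, 3, 3]
  [∞, 0, ∞]
  [5, 8, 0]

This is the Floyd-Warshall all-pairs shortest-path computation. For each intermediate vertex k = 0, 1, …, 2, update dist[i][j] ← min(dist[i][j], dist[i][k] + dist[k][j]). The final matrix gives, for each (i, j), the minimum total weight of any directed path from i to j (possibly empty when i = j).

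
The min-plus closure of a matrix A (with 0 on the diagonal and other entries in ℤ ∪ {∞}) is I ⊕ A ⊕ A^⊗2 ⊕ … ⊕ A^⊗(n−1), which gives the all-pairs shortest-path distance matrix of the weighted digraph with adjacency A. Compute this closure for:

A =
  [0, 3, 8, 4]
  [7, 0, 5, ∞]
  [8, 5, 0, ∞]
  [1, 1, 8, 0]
Closure =
  [0, 3, 8, 4]
  [7, 0, 5, 11]
  [8, 5, 0, 12]
  [1, 1, 6, 0]

This is the Floyd-Warshall all-pairs shortest-path computation. For each intermediate vertex k = 0, 1, …, 3, update dist[i][j] ← min(dist[i][j], dist[i][k] + dist[k][j]). The final matrix gives, for each (i, j), the minimum total weight of any directed path from i to j (possibly empty when i = j).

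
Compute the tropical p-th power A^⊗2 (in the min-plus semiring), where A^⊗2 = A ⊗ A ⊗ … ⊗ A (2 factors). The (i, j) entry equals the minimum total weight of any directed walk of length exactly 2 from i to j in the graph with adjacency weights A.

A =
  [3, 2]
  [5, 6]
A^⊗2 =
  [6, 5]
  [8, 7]

Each entry (A^⊗2)_ij equals the minimum over all length-2 walks i = v_0 → v_1 → … → v_2 = j of Σ_t A[v_t][v_{t+1}]. For example, for (i, j) = (0, 1) we minimise over 2 possible intermediate vertex sequences; the minimum is 5, attained along the walk 0 → 0 → 1.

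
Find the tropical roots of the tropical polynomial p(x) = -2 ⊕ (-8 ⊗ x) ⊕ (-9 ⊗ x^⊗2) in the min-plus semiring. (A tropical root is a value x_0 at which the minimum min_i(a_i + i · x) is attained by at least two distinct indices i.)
Roots: {1, 6}

Each tropical root is a break point of the lower envelope of the lines y = a_i + i · x (there are 3 lines, with slopes 0, 1, ..., 2). Only the lines that attain the minimum somewhere contribute to roots; other lines are dominated. Here the surviving (envelope) indices are i = 2, i = 1, i = 0.
Intersections between consecutive envelope lines give the roots: for adjacent envelope indices i < j the intersection is x = (a_i − a_j) / (j − i). Reading off the sorted break points: {1, 6}.
Verification: at each break x_0, at least two indices attain the minimum of min_i(a_i + i · x_0).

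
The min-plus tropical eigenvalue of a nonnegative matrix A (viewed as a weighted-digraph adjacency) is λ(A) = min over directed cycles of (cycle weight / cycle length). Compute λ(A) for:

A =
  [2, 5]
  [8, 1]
λ(A) = 1

Enumerate directed cycles and compute their means (weight / length). Sample:
  cycle 0 → 0: weight = 2, length = 1, mean = 2/1 ≈ 2.000
  cycle 1 → 1: weight = 1, length = 1, mean = 1/1 ≈ 1.000
  cycle 0 → 1 → 0: weight = 13, length = 2, mean = 13/2 ≈ 6.500
  cycle 1 → 0 → 1: weight = 13, length = 2, mean = 13/2 ≈ 6.500
Minimum mean = 1.000, attained e.g. along the cycle 1 → 1 with weight 1 and length 1. So λ(A) = 1/1 = 1.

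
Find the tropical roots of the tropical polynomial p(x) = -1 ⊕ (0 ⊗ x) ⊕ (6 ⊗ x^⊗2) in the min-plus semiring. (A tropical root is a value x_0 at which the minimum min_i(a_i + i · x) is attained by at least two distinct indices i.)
Roots: {-6, -1}

Each tropical root is a break point of the lower envelope of the lines y = a_i + i · x (there are 3 lines, with slopes 0, 1, ..., 2). Only the lines that attain the minimum somewhere contribute to roots; other lines are dominated. Here the surviving (envelope) indices are i = 2, i = 1, i = 0.
Intersections between consecutive envelope lines give the roots: for adjacent envelope indices i < j the intersection is x = (a_i − a_j) / (j − i). Reading off the sorted break points: {-6, -1}.
Verification: at each break x_0, at least two indices attain the minimum of min_i(a_i + i · x_0).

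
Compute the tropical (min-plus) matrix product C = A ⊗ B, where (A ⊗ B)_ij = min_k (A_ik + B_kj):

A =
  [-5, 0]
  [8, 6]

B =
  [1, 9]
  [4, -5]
A ⊗ B =
  [-4, -5]
  [9, 1]

Apply the min-plus product entry-by-entry:
  C[0][0] = min over k of (A[0][0] + B[0][0] = -5 + 1 = -4, A[0][1] + B[1][0] = 0 + 4 = 4) = -4 (attained at k = 0)
  C[0][1] = min over k of (A[0][0] + B[0][1] = -5 + 9 = 4, A[0][1] + B[1][1] = 0 + -5 = -5) = -5 (attained at k = 1)
  C[1][0] = min over k of (A[1][0] + B[0][0] = 8 + 1 = 9, A[1][1] + B[1][0] = 6 + 4 = 10) = 9 (attained at k = 0)
  C[1][1] = min over k of (A[1][0] + B[0][1] = 8 + 9 = 17, A[1][1] + B[1][1] = 6 + -5 = 1) = 1 (attained at k = 1)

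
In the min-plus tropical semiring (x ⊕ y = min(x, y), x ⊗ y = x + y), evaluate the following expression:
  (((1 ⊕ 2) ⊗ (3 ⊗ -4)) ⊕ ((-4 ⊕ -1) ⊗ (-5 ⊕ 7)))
(((1 ⊕ 2) ⊗ (3 ⊗ -4)) ⊕ ((-4 ⊕ -1) ⊗ (-5 ⊕ 7))) = -9

Expand innermost to outermost. Recall ⊕ takes the minimum of its arguments and ⊗ takes their sum. Working out the expression (((1 ⊕ 2) ⊗ (3 ⊗ -4)) ⊕ ((-4 ⊕ -1) ⊗ (-5 ⊕ 7))) gives -9.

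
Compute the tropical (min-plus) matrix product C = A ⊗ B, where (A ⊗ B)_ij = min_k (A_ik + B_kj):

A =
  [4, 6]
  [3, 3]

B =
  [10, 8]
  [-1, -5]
A ⊗ B =
  [5, 1]
  [2, -2]

Apply the min-plus product entry-by-entry:
  C[0][0] = min over k of (A[0][0] + B[0][0] = 4 + 10 = 14, A[0][1] + B[1][0] = 6 + -1 = 5) = 5 (attained at k = 1)
  C[0][1] = min over k of (A[0][0] + B[0][1] = 4 + 8 = 12, A[0][1] + B[1][1] = 6 + -5 = 1) = 1 (attained at k = 1)
  C[1][0] = min over k of (A[1][0] + B[0][0] = 3 + 10 = 13, A[1][1] + B[1][0] = 3 + -1 = 2) = 2 (attained at k = 1)
  C[1][1] = min over k of (A[1][0] + B[0][1] = 3 + 8 = 11, A[1][1] + B[1][1] = 3 + -5 = -2) = -2 (attained at k = 1)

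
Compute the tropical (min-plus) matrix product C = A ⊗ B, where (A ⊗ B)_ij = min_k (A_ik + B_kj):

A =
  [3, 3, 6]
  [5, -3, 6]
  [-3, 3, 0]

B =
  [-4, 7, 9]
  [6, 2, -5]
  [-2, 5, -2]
A ⊗ B =
  [-1, 5, -2]
  [1, -1, -8]
  [-7, 4, -2]

Apply the min-plus product entry-by-entry:
  C[0][0] = min over k of (A[0][0] + B[0][0] = 3 + -4 = -1, A[0][1] + B[1][0] = 3 + 6 = 9, A[0][2] + B[2][0] = 6 + -2 = 4) = -1 (attained at k = 0)
  C[0][1] = min over k of (A[0][0] + B[0][1] = 3 + 7 = 10, A[0][1] + B[1][1] = 3 + 2 = 5, A[0][2] + B[2][1] = 6 + 5 = 11) = 5 (attained at k = 1)
  C[0][2] = min over k of (A[0][0] + B[0][2] = 3 + 9 = 12, A[0][1] + B[1][2] = 3 + -5 = -2, A[0][2] + B[2][2] = 6 + -2 = 4) = -2 (attained at k = 1)
  C[1][0] = min over k of (A[1][0] + B[0][0] = 5 + -4 = 1, A[1][1] + B[1][0] = -3 + 6 = 3, A[1][2] + B[2][0] = 6 + -2 = 4) = 1 (attained at k = 0)
  C[1][1] = min over k of (A[1][0] + B[0][1] = 5 + 7 = 12, A[1][1] + B[1][1] = -3 + 2 = -1, A[1][2] + B[2][1] = 6 + 5 = 11) = -1 (attained at k = 1)
  C[1][2] = min over k of (A[1][0] + B[0][2] = 5 + 9 = 14, A[1][1] + B[1][2] = -3 + -5 = -8, A[1][2] + B[2][2] = 6 + -2 = 4) = -8 (attained at k = 1)
  C[2][0] = min over k of (A[2][0] + B[0][0] = -3 + -4 = -7, A[2][1] + B[1][0] = 3 + 6 = 9, A[2][2] + B[2][0] = 0 + -2 = -2) = -7 (attained at k = 0)
  C[2][1] = min over k of (A[2][0] + B[0][1] = -3 + 7 = 4, A[2][1] + B[1][1] = 3 + 2 = 5, A[2][2] + B[2][1] = 0 + 5 = 5) = 4 (attained at k = 0)
  C[2][2] = min over k of (A[2][0] + B[0][2] = -3 + 9 = 6, A[2][1] + B[1][2] = 3 + -5 = -2, A[2][2] + B[2][2] = 0 + -2 = -2) = -2 (attained at k = 1)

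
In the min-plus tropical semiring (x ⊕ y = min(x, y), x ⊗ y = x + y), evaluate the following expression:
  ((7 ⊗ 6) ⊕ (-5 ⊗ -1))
((7 ⊗ 6) ⊕ (-5 ⊗ -1)) = -6

Expand innermost to outermost. Recall ⊕ takes the minimum of its arguments and ⊗ takes their sum. Working out the expression ((7 ⊗ 6) ⊕ (-5 ⊗ -1)) gives -6.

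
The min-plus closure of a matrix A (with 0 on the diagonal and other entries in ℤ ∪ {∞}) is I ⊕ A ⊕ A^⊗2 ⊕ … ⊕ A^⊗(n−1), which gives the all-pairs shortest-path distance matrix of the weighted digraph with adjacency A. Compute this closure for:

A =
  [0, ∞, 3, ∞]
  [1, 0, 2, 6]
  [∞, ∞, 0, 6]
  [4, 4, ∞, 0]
Closure =
  [0, 13, 3, 9]
  [1, 0, 2, 6]
  [10, 10, 0, 6]
  [4, 4, 6, 0]

This is the Floyd-Warshall all-pairs shortest-path computation. For each intermediate vertex k = 0, 1, …, 3, update dist[i][j] ← min(dist[i][j], dist[i][k] + dist[k][j]). The final matrix gives, for each (i, j), the minimum total weight of any directed path from i to j (possibly empty when i = j).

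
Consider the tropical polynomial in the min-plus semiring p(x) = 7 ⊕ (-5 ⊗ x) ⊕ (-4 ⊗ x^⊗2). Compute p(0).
p(0) = -5

A tropical monomial a ⊗ x^⊗i evaluates to a + i · x. Evaluating each term at x = 0:
  Term 0 contributes 7 + 0 · 0 = 7
  Term 1 contributes -5 + 1 · 0 = -5
  Term 2 contributes -4 + 2 · 0 = -4
p(0) = ⊕ of these = min[7, -5, -4] = -5.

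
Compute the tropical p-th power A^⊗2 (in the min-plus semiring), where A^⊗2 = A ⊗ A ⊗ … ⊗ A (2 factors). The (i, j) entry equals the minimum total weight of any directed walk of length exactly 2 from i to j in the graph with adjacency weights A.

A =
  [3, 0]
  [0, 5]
A^⊗2 =
  [0, 3]
  [3, 0]

Each entry (A^⊗2)_ij equals the minimum over all length-2 walks i = v_0 → v_1 → … → v_2 = j of Σ_t A[v_t][v_{t+1}]. For example, for (i, j) = (0, 1) we minimise over 2 possible intermediate vertex sequences; the minimum is 3, attained along the walk 0 → 0 → 1.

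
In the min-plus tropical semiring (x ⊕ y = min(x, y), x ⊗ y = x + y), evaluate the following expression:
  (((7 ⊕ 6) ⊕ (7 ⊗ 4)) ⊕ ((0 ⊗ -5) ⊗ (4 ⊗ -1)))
(((7 ⊕ 6) ⊕ (7 ⊗ 4)) ⊕ ((0 ⊗ -5) ⊗ (4 ⊗ -1))) = -2

Expand innermost to outermost. Recall ⊕ takes the minimum of its arguments and ⊗ takes their sum. Working out the expression (((7 ⊕ 6) ⊕ (7 ⊗ 4)) ⊕ ((0 ⊗ -5) ⊗ (4 ⊗ -1))) gives -2.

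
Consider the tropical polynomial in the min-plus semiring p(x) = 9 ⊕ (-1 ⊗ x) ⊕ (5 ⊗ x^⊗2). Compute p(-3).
p(-3) = -4

A tropical monomial a ⊗ x^⊗i evaluates to a + i · x. Evaluating each term at x = -3:
  Term 0 contributes 9 + 0 · -3 = 9
  Term 1 contributes -1 + 1 · -3 = -4
  Term 2 contributes 5 + 2 · -3 = -1
p(-3) = ⊕ of these = min[9, -4, -1] = -4.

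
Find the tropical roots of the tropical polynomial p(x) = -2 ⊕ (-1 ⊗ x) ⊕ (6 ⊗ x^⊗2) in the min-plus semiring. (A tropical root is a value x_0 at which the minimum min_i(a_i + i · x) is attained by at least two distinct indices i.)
Roots: {-7, -1}

Each tropical root is a break point of the lower envelope of the lines y = a_i + i · x (there are 3 lines, with slopes 0, 1, ..., 2). Only the lines that attain the minimum somewhere contribute to roots; other lines are dominated. Here the surviving (envelope) indices are i = 2, i = 1, i = 0.
Intersections between consecutive envelope lines give the roots: for adjacent envelope indices i < j the intersection is x = (a_i − a_j) / (j − i). Reading off the sorted break points: {-7, -1}.
Verification: at each break x_0, at least two indices attain the minimum of min_i(a_i + i · x_0).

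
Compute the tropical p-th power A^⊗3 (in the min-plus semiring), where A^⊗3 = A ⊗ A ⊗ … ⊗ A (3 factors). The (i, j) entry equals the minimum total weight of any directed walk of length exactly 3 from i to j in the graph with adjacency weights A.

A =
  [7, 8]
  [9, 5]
A^⊗3 =
  [21, 18]
  [19, 15]

Each entry (A^⊗3)_ij equals the minimum over all length-3 walks i = v_0 → v_1 → … → v_3 = j of Σ_t A[v_t][v_{t+1}]. For example, for (i, j) = (0, 1) we minimise over 4 possible intermediate vertex sequences; the minimum is 18, attained along the walk 0 → 1 → 1 → 1.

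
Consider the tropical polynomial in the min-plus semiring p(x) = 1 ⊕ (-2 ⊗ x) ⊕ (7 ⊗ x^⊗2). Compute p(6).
p(6) = 1

A tropical monomial a ⊗ x^⊗i evaluates to a + i · x. Evaluating each term at x = 6:
  Term 0 contributes 1 + 0 · 6 = 1
  Term 1 contributes -2 + 1 · 6 = 4
  Term 2 contributes 7 + 2 · 6 = 19
p(6) = ⊕ of these = min[1, 4, 19] = 1.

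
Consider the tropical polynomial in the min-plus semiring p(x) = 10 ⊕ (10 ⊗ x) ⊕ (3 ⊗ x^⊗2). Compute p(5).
p(5) = 10

A tropical monomial a ⊗ x^⊗i evaluates to a + i · x. Evaluating each term at x = 5:
  Term 0 contributes 10 + 0 · 5 = 10
  Term 1 contributes 10 + 1 · 5 = 15
  Term 2 contributes 3 + 2 · 5 = 13
p(5) = ⊕ of these = min[10, 15, 13] = 10.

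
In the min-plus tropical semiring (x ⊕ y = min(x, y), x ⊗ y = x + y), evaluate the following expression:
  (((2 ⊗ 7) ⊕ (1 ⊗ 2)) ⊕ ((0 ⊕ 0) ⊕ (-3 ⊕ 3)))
(((2 ⊗ 7) ⊕ (1 ⊗ 2)) ⊕ ((0 ⊕ 0) ⊕ (-3 ⊕ 3))) = -3

Expand innermost to outermost. Recall ⊕ takes the minimum of its arguments and ⊗ takes their sum. Working out the expression (((2 ⊗ 7) ⊕ (1 ⊗ 2)) ⊕ ((0 ⊕ 0) ⊕ (-3 ⊕ 3))) gives -3.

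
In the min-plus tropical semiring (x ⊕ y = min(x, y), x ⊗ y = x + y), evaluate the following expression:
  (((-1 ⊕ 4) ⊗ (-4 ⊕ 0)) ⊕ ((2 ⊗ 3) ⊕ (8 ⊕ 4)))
(((-1 ⊕ 4) ⊗ (-4 ⊕ 0)) ⊕ ((2 ⊗ 3) ⊕ (8 ⊕ 4))) = -5

Expand innermost to outermost. Recall ⊕ takes the minimum of its arguments and ⊗ takes their sum. Working out the expression (((-1 ⊕ 4) ⊗ (-4 ⊕ 0)) ⊕ ((2 ⊗ 3) ⊕ (8 ⊕ 4))) gives -5.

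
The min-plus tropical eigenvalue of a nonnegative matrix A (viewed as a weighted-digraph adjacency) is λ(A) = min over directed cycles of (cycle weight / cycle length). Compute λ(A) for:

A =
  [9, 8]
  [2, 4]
λ(A) = 4

Enumerate directed cycles and compute their means (weight / length). Sample:
  cycle 0 → 0: weight = 9, length = 1, mean = 9/1 ≈ 9.000
  cycle 1 → 1: weight = 4, length = 1, mean = 4/1 ≈ 4.000
  cycle 0 → 1 → 0: weight = 10, length = 2, mean = 10/2 ≈ 5.000
  cycle 1 → 0 → 1: weight = 10, length = 2, mean = 10/2 ≈ 5.000
Minimum mean = 4.000, attained e.g. along the cycle 1 → 1 with weight 4 and length 1. So λ(A) = 4/1 = 4.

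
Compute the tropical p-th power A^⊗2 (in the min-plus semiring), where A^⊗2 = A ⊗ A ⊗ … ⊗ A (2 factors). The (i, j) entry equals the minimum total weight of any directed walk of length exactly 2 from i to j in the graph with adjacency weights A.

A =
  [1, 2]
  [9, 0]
A^⊗2 =
  [2, 2]
  [9, 0]

Each entry (A^⊗2)_ij equals the minimum over all length-2 walks i = v_0 → v_1 → … → v_2 = j of Σ_t A[v_t][v_{t+1}]. For example, for (i, j) = (0, 1) we minimise over 2 possible intermediate vertex sequences; the minimum is 2, attained along the walk 0 → 1 → 1.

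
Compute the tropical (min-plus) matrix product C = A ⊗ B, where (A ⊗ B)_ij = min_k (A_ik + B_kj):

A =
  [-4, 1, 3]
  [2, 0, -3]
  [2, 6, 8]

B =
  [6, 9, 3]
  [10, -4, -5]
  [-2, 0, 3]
A ⊗ B =
  [1, -3, -4]
  [-5, -4, -5]
  [6, 2, 1]

Apply the min-plus product entry-by-entry:
  C[0][0] = min over k of (A[0][0] + B[0][0] = -4 + 6 = 2, A[0][1] + B[1][0] = 1 + 10 = 11, A[0][2] + B[2][0] = 3 + -2 = 1) = 1 (attained at k = 2)
  C[0][1] = min over k of (A[0][0] + B[0][1] = -4 + 9 = 5, A[0][1] + B[1][1] = 1 + -4 = -3, A[0][2] + B[2][1] = 3 + 0 = 3) = -3 (attained at k = 1)
  C[0][2] = min over k of (A[0][0] + B[0][2] = -4 + 3 = -1, A[0][1] + B[1][2] = 1 + -5 = -4, A[0][2] + B[2][2] = 3 + 3 = 6) = -4 (attained at k = 1)
  C[1][0] = min over k of (A[1][0] + B[0][0] = 2 + 6 = 8, A[1][1] + B[1][0] = 0 + 10 = 10, A[1][2] + B[2][0] = -3 + -2 = -5) = -5 (attained at k = 2)
  C[1][1] = min over k of (A[1][0] + B[0][1] = 2 + 9 = 11, A[1][1] + B[1][1] = 0 + -4 = -4, A[1][2] + B[2][1] = -3 + 0 = -3) = -4 (attained at k = 1)
  C[1][2] = min over k of (A[1][0] + B[0][2] = 2 + 3 = 5, A[1][1] + B[1][2] = 0 + -5 = -5, A[1][2] + B[2][2] = -3 + 3 = 0) = -5 (attained at k = 1)
  C[2][0] = min over k of (A[2][0] + B[0][0] = 2 + 6 = 8, A[2][1] + B[1][0] = 6 + 10 = 16, A[2][2] + B[2][0] = 8 + -2 = 6) = 6 (attained at k = 2)
  C[2][1] = min over k of (A[2][0] + B[0][1] = 2 + 9 = 11, A[2][1] + B[1][1] = 6 + -4 = 2, A[2][2] + B[2][1] = 8 + 0 = 8) = 2 (attained at k = 1)
  C[2][2] = min over k of (A[2][0] + B[0][2] = 2 + 3 = 5, A[2][1] + B[1][2] = 6 + -5 = 1, A[2][2] + B[2][2] = 8 + 3 = 11) = 1 (attained at k = 1)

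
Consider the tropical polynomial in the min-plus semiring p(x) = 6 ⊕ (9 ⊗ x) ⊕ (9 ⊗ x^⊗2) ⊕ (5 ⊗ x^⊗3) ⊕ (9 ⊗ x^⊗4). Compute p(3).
p(3) = 6

A tropical monomial a ⊗ x^⊗i evaluates to a + i · x. Evaluating each term at x = 3:
  Term 0 contributes 6 + 0 · 3 = 6
  Term 1 contributes 9 + 1 · 3 = 12
  Term 2 contributes 9 + 2 · 3 = 15
  Term 3 contributes 5 + 3 · 3 = 14
  Term 4 contributes 9 + 4 · 3 = 21
p(3) = ⊕ of these = min[6, 12, 15, 14, 21] = 6.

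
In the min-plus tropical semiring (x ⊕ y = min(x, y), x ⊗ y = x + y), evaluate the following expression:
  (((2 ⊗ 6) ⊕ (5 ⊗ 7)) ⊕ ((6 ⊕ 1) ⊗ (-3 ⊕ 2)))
(((2 ⊗ 6) ⊕ (5 ⊗ 7)) ⊕ ((6 ⊕ 1) ⊗ (-3 ⊕ 2))) = -2

Expand innermost to outermost. Recall ⊕ takes the minimum of its arguments and ⊗ takes their sum. Working out the expression (((2 ⊗ 6) ⊕ (5 ⊗ 7)) ⊕ ((6 ⊕ 1) ⊗ (-3 ⊕ 2))) gives -2.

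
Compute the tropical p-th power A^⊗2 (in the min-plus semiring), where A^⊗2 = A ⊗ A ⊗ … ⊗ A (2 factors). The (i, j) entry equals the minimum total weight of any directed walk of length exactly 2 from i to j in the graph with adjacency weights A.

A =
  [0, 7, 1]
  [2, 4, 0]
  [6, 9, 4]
A^⊗2 =
  [0, 7, 1]
  [2, 8, 3]
  [6, 13, 7]

Each entry (A^⊗2)_ij equals the minimum over all length-2 walks i = v_0 → v_1 → … → v_2 = j of Σ_t A[v_t][v_{t+1}]. For example, for (i, j) = (0, 2) we minimise over 3 possible intermediate vertex sequences; the minimum is 1, attained along the walk 0 → 0 → 2.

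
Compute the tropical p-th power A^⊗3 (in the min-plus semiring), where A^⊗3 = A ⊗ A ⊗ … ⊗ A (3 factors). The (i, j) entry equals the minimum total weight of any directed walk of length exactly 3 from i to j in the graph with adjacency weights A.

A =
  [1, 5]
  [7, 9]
A^⊗3 =
  [3, 7]
  [9, 13]

Each entry (A^⊗3)_ij equals the minimum over all length-3 walks i = v_0 → v_1 → … → v_3 = j of Σ_t A[v_t][v_{t+1}]. For example, for (i, j) = (0, 1) we minimise over 4 possible intermediate vertex sequences; the minimum is 7, attained along the walk 0 → 0 → 0 → 1.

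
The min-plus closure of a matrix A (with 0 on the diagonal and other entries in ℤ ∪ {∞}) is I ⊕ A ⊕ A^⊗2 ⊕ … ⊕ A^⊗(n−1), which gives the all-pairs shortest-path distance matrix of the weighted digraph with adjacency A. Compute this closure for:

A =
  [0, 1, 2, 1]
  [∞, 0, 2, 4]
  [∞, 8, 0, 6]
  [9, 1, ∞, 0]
Closure =
  [0, 1, 2, 1]
  [13, 0, 2, 4]
  [15, 7, 0, 6]
  [9, 1, 3, 0]

This is the Floyd-Warshall all-pairs shortest-path computation. For each intermediate vertex k = 0, 1, …, 3, update dist[i][j] ← min(dist[i][j], dist[i][k] + dist[k][j]). The final matrix gives, for each (i, j), the minimum total weight of any directed path from i to j (possibly empty when i = j).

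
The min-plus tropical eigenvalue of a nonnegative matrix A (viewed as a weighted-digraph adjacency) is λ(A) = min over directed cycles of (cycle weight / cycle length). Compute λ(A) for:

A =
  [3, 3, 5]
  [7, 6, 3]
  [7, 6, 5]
λ(A) = 3

Enumerate directed cycles and compute their means (weight / length). Sample:
  cycle 0 → 0: weight = 3, length = 1, mean = 3/1 ≈ 3.000
  cycle 1 → 1: weight = 6, length = 1, mean = 6/1 ≈ 6.000
  cycle 2 → 2: weight = 5, length = 1, mean = 5/1 ≈ 5.000
  cycle 0 → 1 → 0: weight = 10, length = 2, mean = 10/2 ≈ 5.000
  cycle 0 → 2 → 0: weight = 12, length = 2, mean = 12/2 ≈ 6.000
  cycle 1 → 0 → 1: weight = 10, length = 2, mean = 10/2 ≈ 5.000
Minimum mean = 3.000, attained e.g. along the cycle 0 → 0 with weight 3 and length 1. So λ(A) = 3/1 = 3.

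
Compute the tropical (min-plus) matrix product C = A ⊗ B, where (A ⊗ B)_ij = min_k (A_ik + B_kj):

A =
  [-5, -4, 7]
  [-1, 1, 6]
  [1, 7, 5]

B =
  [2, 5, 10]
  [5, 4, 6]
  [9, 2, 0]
A ⊗ B =
  [-3, 0, 2]
  [1, 4, 6]
  [3, 6, 5]

Apply the min-plus product entry-by-entry:
  C[0][0] = min over k of (A[0][0] + B[0][0] = -5 + 2 = -3, A[0][1] + B[1][0] = -4 + 5 = 1, A[0][2] + B[2][0] = 7 + 9 = 16) = -3 (attained at k = 0)
  C[0][1] = min over k of (A[0][0] + B[0][1] = -5 + 5 = 0, A[0][1] + B[1][1] = -4 + 4 = 0, A[0][2] + B[2][1] = 7 + 2 = 9) = 0 (attained at k = 0)
  C[0][2] = min over k of (A[0][0] + B[0][2] = -5 + 10 = 5, A[0][1] + B[1][2] = -4 + 6 = 2, A[0][2] + B[2][2] = 7 + 0 = 7) = 2 (attained at k = 1)
  C[1][0] = min over k of (A[1][0] + B[0][0] = -1 + 2 = 1, A[1][1] + B[1][0] = 1 + 5 = 6, A[1][2] + B[2][0] = 6 + 9 = 15) = 1 (attained at k = 0)
  C[1][1] = min over k of (A[1][0] + B[0][1] = -1 + 5 = 4, A[1][1] + B[1][1] = 1 + 4 = 5, A[1][2] + B[2][1] = 6 + 2 = 8) = 4 (attained at k = 0)
  C[1][2] = min over k of (A[1][0] + B[0][2] = -1 + 10 = 9, A[1][1] + B[1][2] = 1 + 6 = 7, A[1][2] + B[2][2] = 6 + 0 = 6) = 6 (attained at k = 2)
  C[2][0] = min over k of (A[2][0] + B[0][0] = 1 + 2 = 3, A[2][1] + B[1][0] = 7 + 5 = 12, A[2][2] + B[2][0] = 5 + 9 = 14) = 3 (attained at k = 0)
  C[2][1] = min over k of (A[2][0] + B[0][1] = 1 + 5 = 6, A[2][1] + B[1][1] = 7 + 4 = 11, A[2][2] + B[2][1] = 5 + 2 = 7) = 6 (attained at k = 0)
  C[2][2] = min over k of (A[2][0] + B[0][2] = 1 + 10 = 11, A[2][1] + B[1][2] = 7 + 6 = 13, A[2][2] + B[2][2] = 5 + 0 = 5) = 5 (attained at k = 2)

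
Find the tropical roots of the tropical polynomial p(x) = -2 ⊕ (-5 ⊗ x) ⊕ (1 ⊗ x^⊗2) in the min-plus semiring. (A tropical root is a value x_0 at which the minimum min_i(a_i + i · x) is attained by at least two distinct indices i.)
Roots: {-6, 3}

Each tropical root is a break point of the lower envelope of the lines y = a_i + i · x (there are 3 lines, with slopes 0, 1, ..., 2). Only the lines that attain the minimum somewhere contribute to roots; other lines are dominated. Here the surviving (envelope) indices are i = 2, i = 1, i = 0.
Intersections between consecutive envelope lines give the roots: for adjacent envelope indices i < j the intersection is x = (a_i − a_j) / (j − i). Reading off the sorted break points: {-6, 3}.
Verification: at each break x_0, at least two indices attain the minimum of min_i(a_i + i · x_0).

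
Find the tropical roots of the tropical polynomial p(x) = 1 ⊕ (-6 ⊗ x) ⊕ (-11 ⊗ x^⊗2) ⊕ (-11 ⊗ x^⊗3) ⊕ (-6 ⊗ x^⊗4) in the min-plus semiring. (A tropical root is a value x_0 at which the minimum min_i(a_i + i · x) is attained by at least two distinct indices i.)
Roots: {-5, 0, 5, 7}

Each tropical root is a break point of the lower envelope of the lines y = a_i + i · x (there are 5 lines, with slopes 0, 1, ..., 4). Only the lines that attain the minimum somewhere contribute to roots; other lines are dominated. Here the surviving (envelope) indices are i = 4, i = 3, i = 2, i = 1, i = 0.
Intersections between consecutive envelope lines give the roots: for adjacent envelope indices i < j the intersection is x = (a_i − a_j) / (j − i). Reading off the sorted break points: {-5, 0, 5, 7}.
Verification: at each break x_0, at least two indices attain the minimum of min_i(a_i + i · x_0).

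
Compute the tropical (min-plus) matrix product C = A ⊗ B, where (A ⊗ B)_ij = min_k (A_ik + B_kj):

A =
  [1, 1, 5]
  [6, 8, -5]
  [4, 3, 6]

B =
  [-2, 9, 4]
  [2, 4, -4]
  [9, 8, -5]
A ⊗ B =
  [-1, 5, -3]
  [4, 3, -10]
  [2, 7, -1]

Apply the min-plus product entry-by-entry:
  C[0][0] = min over k of (A[0][0] + B[0][0] = 1 + -2 = -1, A[0][1] + B[1][0] = 1 + 2 = 3, A[0][2] + B[2][0] = 5 + 9 = 14) = -1 (attained at k = 0)
  C[0][1] = min over k of (A[0][0] + B[0][1] = 1 + 9 = 10, A[0][1] + B[1][1] = 1 + 4 = 5, A[0][2] + B[2][1] = 5 + 8 = 13) = 5 (attained at k = 1)
  C[0][2] = min over k of (A[0][0] + B[0][2] = 1 + 4 = 5, A[0][1] + B[1][2] = 1 + -4 = -3, A[0][2] + B[2][2] = 5 + -5 = 0) = -3 (attained at k = 1)
  C[1][0] = min over k of (A[1][0] + B[0][0] = 6 + -2 = 4, A[1][1] + B[1][0] = 8 + 2 = 10, A[1][2] + B[2][0] = -5 + 9 = 4) = 4 (attained at k = 0)
  C[1][1] = min over k of (A[1][0] + B[0][1] = 6 + 9 = 15, A[1][1] + B[1][1] = 8 + 4 = 12, A[1][2] + B[2][1] = -5 + 8 = 3) = 3 (attained at k = 2)
  C[1][2] = min over k of (A[1][0] + B[0][2] = 6 + 4 = 10, A[1][1] + B[1][2] = 8 + -4 = 4, A[1][2] + B[2][2] = -5 + -5 = -10) = -10 (attained at k = 2)
  C[2][0] = min over k of (A[2][0] + B[0][0] = 4 + -2 = 2, A[2][1] + B[1][0] = 3 + 2 = 5, A[2][2] + B[2][0] = 6 + 9 = 15) = 2 (attained at k = 0)
  C[2][1] = min over k of (A[2][0] + B[0][1] = 4 + 9 = 13, A[2][1] + B[1][1] = 3 + 4 = 7, A[2][2] + B[2][1] = 6 + 8 = 14) = 7 (attained at k = 1)
  C[2][2] = min over k of (A[2][0] + B[0][2] = 4 + 4 = 8, A[2][1] + B[1][2] = 3 + -4 = -1, A[2][2] + B[2][2] = 6 + -5 = 1) = -1 (attained at k = 1)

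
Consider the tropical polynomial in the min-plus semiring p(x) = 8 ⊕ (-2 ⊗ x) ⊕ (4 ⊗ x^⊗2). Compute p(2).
p(2) = 0

A tropical monomial a ⊗ x^⊗i evaluates to a + i · x. Evaluating each term at x = 2:
  Term 0 contributes 8 + 0 · 2 = 8
  Term 1 contributes -2 + 1 · 2 = 0
  Term 2 contributes 4 + 2 · 2 = 8
p(2) = ⊕ of these = min[8, 0, 8] = 0.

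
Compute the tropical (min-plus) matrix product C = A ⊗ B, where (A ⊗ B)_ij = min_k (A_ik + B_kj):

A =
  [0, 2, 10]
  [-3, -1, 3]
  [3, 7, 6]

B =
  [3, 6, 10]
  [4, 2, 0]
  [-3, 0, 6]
A ⊗ B =
  [3, 4, 2]
  [0, 1, -1]
  [3, 6, 7]

Apply the min-plus product entry-by-entry:
  C[0][0] = min over k of (A[0][0] + B[0][0] = 0 + 3 = 3, A[0][1] + B[1][0] = 2 + 4 = 6, A[0][2] + B[2][0] = 10 + -3 = 7) = 3 (attained at k = 0)
  C[0][1] = min over k of (A[0][0] + B[0][1] = 0 + 6 = 6, A[0][1] + B[1][1] = 2 + 2 = 4, A[0][2] + B[2][1] = 10 + 0 = 10) = 4 (attained at k = 1)
  C[0][2] = min over k of (A[0][0] + B[0][2] = 0 + 10 = 10, A[0][1] + B[1][2] = 2 + 0 = 2, A[0][2] + B[2][2] = 10 + 6 = 16) = 2 (attained at k = 1)
  C[1][0] = min over k of (A[1][0] + B[0][0] = -3 + 3 = 0, A[1][1] + B[1][0] = -1 + 4 = 3, A[1][2] + B[2][0] = 3 + -3 = 0) = 0 (attained at k = 0)
  C[1][1] = min over k of (A[1][0] + B[0][1] = -3 + 6 = 3, A[1][1] + B[1][1] = -1 + 2 = 1, A[1][2] + B[2][1] = 3 + 0 = 3) = 1 (attained at k = 1)
  C[1][2] = min over k of (A[1][0] + B[0][2] = -3 + 10 = 7, A[1][1] + B[1][2] = -1 + 0 = -1, A[1][2] + B[2][2] = 3 + 6 = 9) = -1 (attained at k = 1)
  C[2][0] = min over k of (A[2][0] + B[0][0] = 3 + 3 = 6, A[2][1] + B[1][0] = 7 + 4 = 11, A[2][2] + B[2][0] = 6 + -3 = 3) = 3 (attained at k = 2)
  C[2][1] = min over k of (A[2][0] + B[0][1] = 3 + 6 = 9, A[2][1] + B[1][1] = 7 + 2 = 9, A[2][2] + B[2][1] = 6 + 0 = 6) = 6 (attained at k = 2)
  C[2][2] = min over k of (A[2][0] + B[0][2] = 3 + 10 = 13, A[2][1] + B[1][2] = 7 + 0 = 7, A[2][2] + B[2][2] = 6 + 6 = 12) = 7 (attained at k = 1)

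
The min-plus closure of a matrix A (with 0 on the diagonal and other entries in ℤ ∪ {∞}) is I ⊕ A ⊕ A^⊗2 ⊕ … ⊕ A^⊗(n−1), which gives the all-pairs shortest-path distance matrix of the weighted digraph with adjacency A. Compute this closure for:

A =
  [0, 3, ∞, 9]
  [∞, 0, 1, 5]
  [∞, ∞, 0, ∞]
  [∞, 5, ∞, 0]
Closure =
  [0, 3, 4, 8]
  [∞, 0, 1, 5]
  [∞, ∞, 0, ∞]
  [∞, 5, 6, 0]

This is the Floyd-Warshall all-pairs shortest-path computation. For each intermediate vertex k = 0, 1, …, 3, update dist[i][j] ← min(dist[i][j], dist[i][k] + dist[k][j]). The final matrix gives, for each (i, j), the minimum total weight of any directed path from i to j (possibly empty when i = j).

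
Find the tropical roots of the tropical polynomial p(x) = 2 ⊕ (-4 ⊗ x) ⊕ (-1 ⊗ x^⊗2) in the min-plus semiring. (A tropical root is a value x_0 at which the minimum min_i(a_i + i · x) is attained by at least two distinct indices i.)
Roots: {-3, 6}

Each tropical root is a break point of the lower envelope of the lines y = a_i + i · x (there are 3 lines, with slopes 0, 1, ..., 2). Only the lines that attain the minimum somewhere contribute to roots; other lines are dominated. Here the surviving (envelope) indices are i = 2, i = 1, i = 0.
Intersections between consecutive envelope lines give the roots: for adjacent envelope indices i < j the intersection is x = (a_i − a_j) / (j − i). Reading off the sorted break points: {-3, 6}.
Verification: at each break x_0, at least two indices attain the minimum of min_i(a_i + i · x_0).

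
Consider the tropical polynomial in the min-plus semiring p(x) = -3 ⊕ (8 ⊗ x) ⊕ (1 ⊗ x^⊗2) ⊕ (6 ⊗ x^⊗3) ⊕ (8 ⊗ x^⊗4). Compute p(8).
p(8) = -3

A tropical monomial a ⊗ x^⊗i evaluates to a + i · x. Evaluating each term at x = 8:
  Term 0 contributes -3 + 0 · 8 = -3
  Term 1 contributes 8 + 1 · 8 = 16
  Term 2 contributes 1 + 2 · 8 = 17
  Term 3 contributes 6 + 3 · 8 = 30
  Term 4 contributes 8 + 4 · 8 = 40
p(8) = ⊕ of these = min[-3, 16, 17, 30, 40] = -3.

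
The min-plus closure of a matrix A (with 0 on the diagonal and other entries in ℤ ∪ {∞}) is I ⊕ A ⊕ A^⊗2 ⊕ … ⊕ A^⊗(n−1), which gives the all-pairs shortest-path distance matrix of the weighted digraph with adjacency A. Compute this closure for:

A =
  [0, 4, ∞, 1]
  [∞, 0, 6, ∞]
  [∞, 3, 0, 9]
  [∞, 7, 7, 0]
Closure =
  [0, 4, 8, 1]
  [∞, 0, 6, 15]
  [∞, 3, 0, 9]
  [∞, 7, 7, 0]

This is the Floyd-Warshall all-pairs shortest-path computation. For each intermediate vertex k = 0, 1, …, 3, update dist[i][j] ← min(dist[i][j], dist[i][k] + dist[k][j]). The final matrix gives, for each (i, j), the minimum total weight of any directed path from i to j (possibly empty when i = j).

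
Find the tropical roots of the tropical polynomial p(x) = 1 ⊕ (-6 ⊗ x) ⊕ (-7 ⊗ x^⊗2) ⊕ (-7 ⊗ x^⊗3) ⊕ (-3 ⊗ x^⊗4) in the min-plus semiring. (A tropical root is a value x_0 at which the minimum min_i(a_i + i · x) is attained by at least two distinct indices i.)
Roots: {-4, 0, 1, 7}

Each tropical root is a break point of the lower envelope of the lines y = a_i + i · x (there are 5 lines, with slopes 0, 1, ..., 4). Only the lines that attain the minimum somewhere contribute to roots; other lines are dominated. Here the surviving (envelope) indices are i = 4, i = 3, i = 2, i = 1, i = 0.
Intersections between consecutive envelope lines give the roots: for adjacent envelope indices i < j the intersection is x = (a_i − a_j) / (j − i). Reading off the sorted break points: {-4, 0, 1, 7}.
Verification: at each break x_0, at least two indices attain the minimum of min_i(a_i + i · x_0).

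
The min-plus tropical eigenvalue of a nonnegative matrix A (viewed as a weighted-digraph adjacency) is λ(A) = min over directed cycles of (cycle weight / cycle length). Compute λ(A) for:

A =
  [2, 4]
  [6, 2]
λ(A) = 2

Enumerate directed cycles and compute their means (weight / length). Sample:
  cycle 0 → 0: weight = 2, length = 1, mean = 2/1 ≈ 2.000
  cycle 1 → 1: weight = 2, length = 1, mean = 2/1 ≈ 2.000
  cycle 0 → 1 → 0: weight = 10, length = 2, mean = 10/2 ≈ 5.000
  cycle 1 → 0 → 1: weight = 10, length = 2, mean = 10/2 ≈ 5.000
Minimum mean = 2.000, attained e.g. along the cycle 0 → 0 with weight 2 and length 1. So λ(A) = 2/1 = 2.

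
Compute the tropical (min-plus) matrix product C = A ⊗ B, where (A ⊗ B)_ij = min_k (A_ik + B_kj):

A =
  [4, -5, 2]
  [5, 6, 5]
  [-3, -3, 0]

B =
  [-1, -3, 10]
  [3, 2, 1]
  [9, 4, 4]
A ⊗ B =
  [-2, -3, -4]
  [4, 2, 7]
  [-4, -6, -2]

Apply the min-plus product entry-by-entry:
  C[0][0] = min over k of (A[0][0] + B[0][0] = 4 + -1 = 3, A[0][1] + B[1][0] = -5 + 3 = -2, A[0][2] + B[2][0] = 2 + 9 = 11) = -2 (attained at k = 1)
  C[0][1] = min over k of (A[0][0] + B[0][1] = 4 + -3 = 1, A[0][1] + B[1][1] = -5 + 2 = -3, A[0][2] + B[2][1] = 2 + 4 = 6) = -3 (attained at k = 1)
  C[0][2] = min over k of (A[0][0] + B[0][2] = 4 + 10 = 14, A[0][1] + B[1][2] = -5 + 1 = -4, A[0][2] + B[2][2] = 2 + 4 = 6) = -4 (attained at k = 1)
  C[1][0] = min over k of (A[1][0] + B[0][0] = 5 + -1 = 4, A[1][1] + B[1][0] = 6 + 3 = 9, A[1][2] + B[2][0] = 5 + 9 = 14) = 4 (attained at k = 0)
  C[1][1] = min over k of (A[1][0] + B[0][1] = 5 + -3 = 2, A[1][1] + B[1][1] = 6 + 2 = 8, A[1][2] + B[2][1] = 5 + 4 = 9) = 2 (attained at k = 0)
  C[1][2] = min over k of (A[1][0] + B[0][2] = 5 + 10 = 15, A[1][1] + B[1][2] = 6 + 1 = 7, A[1][2] + B[2][2] = 5 + 4 = 9) = 7 (attained at k = 1)
  C[2][0] = min over k of (A[2][0] + B[0][0] = -3 + -1 = -4, A[2][1] + B[1][0] = -3 + 3 = 0, A[2][2] + B[2][0] = 0 + 9 = 9) = -4 (attained at k = 0)
  C[2][1] = min over k of (A[2][0] + B[0][1] = -3 + -3 = -6, A[2][1] + B[1][1] = -3 + 2 = -1, A[2][2] + B[2][1] = 0 + 4 = 4) = -6 (attained at k = 0)
  C[2][2] = min over k of (A[2][0] + B[0][2] = -3 + 10 = 7, A[2][1] + B[1][2] = -3 + 1 = -2, A[2][2] + B[2][2] = 0 + 4 = 4) = -2 (attained at k = 1)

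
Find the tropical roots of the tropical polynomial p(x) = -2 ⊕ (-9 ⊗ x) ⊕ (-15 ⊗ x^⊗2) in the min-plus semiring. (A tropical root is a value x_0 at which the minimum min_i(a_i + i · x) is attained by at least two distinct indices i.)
Roots: {6, 7}

Each tropical root is a break point of the lower envelope of the lines y = a_i + i · x (there are 3 lines, with slopes 0, 1, ..., 2). Only the lines that attain the minimum somewhere contribute to roots; other lines are dominated. Here the surviving (envelope) indices are i = 2, i = 1, i = 0.
Intersections between consecutive envelope lines give the roots: for adjacent envelope indices i < j the intersection is x = (a_i − a_j) / (j − i). Reading off the sorted break points: {6, 7}.
Verification: at each break x_0, at least two indices attain the minimum of min_i(a_i + i · x_0).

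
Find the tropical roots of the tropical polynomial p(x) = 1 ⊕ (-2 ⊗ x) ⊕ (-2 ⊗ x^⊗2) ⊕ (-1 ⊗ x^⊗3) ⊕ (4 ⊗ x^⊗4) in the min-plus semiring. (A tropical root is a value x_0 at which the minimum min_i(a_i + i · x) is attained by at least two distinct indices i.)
Roots: {-5, -1, 0, 3}

Each tropical root is a break point of the lower envelope of the lines y = a_i + i · x (there are 5 lines, with slopes 0, 1, ..., 4). Only the lines that attain the minimum somewhere contribute to roots; other lines are dominated. Here the surviving (envelope) indices are i = 4, i = 3, i = 2, i = 1, i = 0.
Intersections between consecutive envelope lines give the roots: for adjacent envelope indices i < j the intersection is x = (a_i − a_j) / (j − i). Reading off the sorted break points: {-5, -1, 0, 3}.
Verification: at each break x_0, at least two indices attain the minimum of min_i(a_i + i · x_0).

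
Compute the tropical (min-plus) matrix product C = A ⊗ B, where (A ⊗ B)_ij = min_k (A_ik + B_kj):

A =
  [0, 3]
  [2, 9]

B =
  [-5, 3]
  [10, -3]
A ⊗ B =
  [-5, 0]
  [-3, 5]

Apply the min-plus product entry-by-entry:
  C[0][0] = min over k of (A[0][0] + B[0][0] = 0 + -5 = -5, A[0][1] + B[1][0] = 3 + 10 = 13) = -5 (attained at k = 0)
  C[0][1] = min over k of (A[0][0] + B[0][1] = 0 + 3 = 3, A[0][1] + B[1][1] = 3 + -3 = 0) = 0 (attained at k = 1)
  C[1][0] = min over k of (A[1][0] + B[0][0] = 2 + -5 = -3, A[1][1] + B[1][0] = 9 + 10 = 19) = -3 (attained at k = 0)
  C[1][1] = min over k of (A[1][0] + B[0][1] = 2 + 3 = 5, A[1][1] + B[1][1] = 9 + -3 = 6) = 5 (attained at k = 0)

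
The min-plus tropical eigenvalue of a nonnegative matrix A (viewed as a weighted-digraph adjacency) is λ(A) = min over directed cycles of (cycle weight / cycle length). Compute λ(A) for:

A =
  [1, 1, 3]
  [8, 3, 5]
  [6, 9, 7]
λ(A) = 1

Enumerate directed cycles and compute their means (weight / length). Sample:
  cycle 0 → 0: weight = 1, length = 1, mean = 1/1 ≈ 1.000
  cycle 1 → 1: weight = 3, length = 1, mean = 3/1 ≈ 3.000
  cycle 2 → 2: weight = 7, length = 1, mean = 7/1 ≈ 7.000
  cycle 0 → 1 → 0: weight = 9, length = 2, mean = 9/2 ≈ 4.500
  cycle 0 → 2 → 0: weight = 9, length = 2, mean = 9/2 ≈ 4.500
  cycle 1 → 0 → 1: weight = 9, length = 2, mean = 9/2 ≈ 4.500
Minimum mean = 1.000, attained e.g. along the cycle 0 → 0 with weight 1 and length 1. So λ(A) = 1/1 = 1.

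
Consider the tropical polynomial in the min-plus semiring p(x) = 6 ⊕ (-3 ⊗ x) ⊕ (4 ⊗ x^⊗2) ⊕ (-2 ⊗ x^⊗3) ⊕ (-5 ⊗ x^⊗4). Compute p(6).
p(6) = 3

A tropical monomial a ⊗ x^⊗i evaluates to a + i · x. Evaluating each term at x = 6:
  Term 0 contributes 6 + 0 · 6 = 6
  Term 1 contributes -3 + 1 · 6 = 3
  Term 2 contributes 4 + 2 · 6 = 16
  Term 3 contributes -2 + 3 · 6 = 16
  Term 4 contributes -5 + 4 · 6 = 19
p(6) = ⊕ of these = min[6, 3, 16, 16, 19] = 3.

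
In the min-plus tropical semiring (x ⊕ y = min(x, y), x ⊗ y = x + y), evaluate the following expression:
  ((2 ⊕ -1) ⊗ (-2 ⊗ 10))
((2 ⊕ -1) ⊗ (-2 ⊗ 10)) = 7

Expand innermost to outermost. Recall ⊕ takes the minimum of its arguments and ⊗ takes their sum. Working out the expression ((2 ⊕ -1) ⊗ (-2 ⊗ 10)) gives 7.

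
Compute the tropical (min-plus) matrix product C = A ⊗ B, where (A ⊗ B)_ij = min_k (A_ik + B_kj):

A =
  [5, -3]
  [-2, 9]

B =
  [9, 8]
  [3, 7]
A ⊗ B =
  [0, 4]
  [7, 6]

Apply the min-plus product entry-by-entry:
  C[0][0] = min over k of (A[0][0] + B[0][0] = 5 + 9 = 14, A[0][1] + B[1][0] = -3 + 3 = 0) = 0 (attained at k = 1)
  C[0][1] = min over k of (A[0][0] + B[0][1] = 5 + 8 = 13, A[0][1] + B[1][1] = -3 + 7 = 4) = 4 (attained at k = 1)
  C[1][0] = min over k of (A[1][0] + B[0][0] = -2 + 9 = 7, A[1][1] + B[1][0] = 9 + 3 = 12) = 7 (attained at k = 0)
  C[1][1] = min over k of (A[1][0] + B[0][1] = -2 + 8 = 6, A[1][1] + B[1][1] = 9 + 7 = 16) = 6 (attained at k = 0)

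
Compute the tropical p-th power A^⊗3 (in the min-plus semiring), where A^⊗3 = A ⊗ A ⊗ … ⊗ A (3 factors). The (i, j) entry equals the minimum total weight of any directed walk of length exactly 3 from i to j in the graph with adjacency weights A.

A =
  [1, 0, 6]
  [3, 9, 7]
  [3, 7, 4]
A^⊗3 =
  [3, 2, 8]
  [5, 4, 10]
  [5, 4, 10]

Each entry (A^⊗3)_ij equals the minimum over all length-3 walks i = v_0 → v_1 → … → v_3 = j of Σ_t A[v_t][v_{t+1}]. For example, for (i, j) = (0, 2) we minimise over 9 possible intermediate vertex sequences; the minimum is 8, attained along the walk 0 → 0 → 0 → 2.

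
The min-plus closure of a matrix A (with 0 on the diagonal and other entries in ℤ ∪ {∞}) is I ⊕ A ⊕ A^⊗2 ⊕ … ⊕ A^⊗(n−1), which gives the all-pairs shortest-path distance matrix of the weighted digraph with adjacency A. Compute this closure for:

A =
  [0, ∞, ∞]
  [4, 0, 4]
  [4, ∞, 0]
Closure =
  [0, ∞, ∞]
  [4, 0, 4]
  [4, ∞, 0]

This is the Floyd-Warshall all-pairs shortest-path computation. For each intermediate vertex k = 0, 1, …, 2, update dist[i][j] ← min(dist[i][j], dist[i][k] + dist[k][j]). The final matrix gives, for each (i, j), the minimum total weight of any directed path from i to j (possibly empty when i = j).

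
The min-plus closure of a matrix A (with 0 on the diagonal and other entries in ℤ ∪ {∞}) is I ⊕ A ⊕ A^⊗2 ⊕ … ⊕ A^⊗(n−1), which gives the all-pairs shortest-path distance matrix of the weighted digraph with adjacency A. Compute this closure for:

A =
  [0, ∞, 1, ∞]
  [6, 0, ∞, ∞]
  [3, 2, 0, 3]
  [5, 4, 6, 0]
Closure =
  [0, 3, 1, 4]
  [6, 0, 7, 10]
  [3, 2, 0, 3]
  [5, 4, 6, 0]

This is the Floyd-Warshall all-pairs shortest-path computation. For each intermediate vertex k = 0, 1, …, 3, update dist[i][j] ← min(dist[i][j], dist[i][k] + dist[k][j]). The final matrix gives, for each (i, j), the minimum total weight of any directed path from i to j (possibly empty when i = j).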